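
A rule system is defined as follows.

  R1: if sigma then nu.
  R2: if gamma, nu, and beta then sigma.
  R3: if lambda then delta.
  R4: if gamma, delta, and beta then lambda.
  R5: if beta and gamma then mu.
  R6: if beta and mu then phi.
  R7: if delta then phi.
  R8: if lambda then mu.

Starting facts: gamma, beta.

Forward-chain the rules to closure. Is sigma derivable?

sigma would need gamma, nu, and beta (R2), but nu is never established.

No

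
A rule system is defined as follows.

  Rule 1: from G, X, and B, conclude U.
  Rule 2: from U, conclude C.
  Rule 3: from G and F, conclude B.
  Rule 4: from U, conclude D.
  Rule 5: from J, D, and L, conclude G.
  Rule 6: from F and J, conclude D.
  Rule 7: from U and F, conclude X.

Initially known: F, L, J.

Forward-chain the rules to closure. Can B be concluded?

F and J hold, so D follows (Rule 6).
J, D, and L hold, so G follows (Rule 5).
G and F hold, so B follows (Rule 3).

Yes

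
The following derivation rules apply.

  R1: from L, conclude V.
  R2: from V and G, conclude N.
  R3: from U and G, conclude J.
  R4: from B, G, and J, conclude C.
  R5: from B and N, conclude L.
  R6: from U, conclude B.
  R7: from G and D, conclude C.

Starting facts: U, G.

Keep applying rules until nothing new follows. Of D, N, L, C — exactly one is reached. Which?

C

U and G hold, so J follows (R3).
From U, R6 gives B.
B, G, and J hold, so C follows (R4).
N would need V and G (R2), but V is never established. No rule produces D, and it is not given. L would need B and N (R5), but N is never established.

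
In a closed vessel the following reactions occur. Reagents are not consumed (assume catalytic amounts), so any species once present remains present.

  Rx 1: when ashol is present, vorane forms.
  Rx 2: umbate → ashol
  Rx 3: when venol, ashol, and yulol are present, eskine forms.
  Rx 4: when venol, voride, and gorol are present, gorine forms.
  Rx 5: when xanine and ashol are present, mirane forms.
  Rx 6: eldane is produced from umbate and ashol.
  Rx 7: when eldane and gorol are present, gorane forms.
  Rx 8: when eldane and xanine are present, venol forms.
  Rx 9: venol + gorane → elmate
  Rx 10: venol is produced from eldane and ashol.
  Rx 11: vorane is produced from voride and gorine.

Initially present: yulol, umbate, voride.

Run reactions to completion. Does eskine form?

umbate present → ashol forms (Rx 2).
umbate and ashol present → eldane forms (Rx 6).
eldane and ashol present → venol forms (Rx 10).
venol, ashol, and yulol present → eskine forms (Rx 3).

Yes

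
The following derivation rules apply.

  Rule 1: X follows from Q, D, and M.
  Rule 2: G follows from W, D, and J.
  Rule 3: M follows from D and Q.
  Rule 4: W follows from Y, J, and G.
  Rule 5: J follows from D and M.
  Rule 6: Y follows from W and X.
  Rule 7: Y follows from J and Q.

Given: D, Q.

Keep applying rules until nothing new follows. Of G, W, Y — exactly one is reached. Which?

D and Q hold, so M follows (Rule 3).
D and M hold, so J follows (Rule 5).
From J and Q, Rule 7 gives Y.
G would need W, D, and J (Rule 2), but W is never established. W would need Y, J, and G (Rule 4), but G is never established.

Y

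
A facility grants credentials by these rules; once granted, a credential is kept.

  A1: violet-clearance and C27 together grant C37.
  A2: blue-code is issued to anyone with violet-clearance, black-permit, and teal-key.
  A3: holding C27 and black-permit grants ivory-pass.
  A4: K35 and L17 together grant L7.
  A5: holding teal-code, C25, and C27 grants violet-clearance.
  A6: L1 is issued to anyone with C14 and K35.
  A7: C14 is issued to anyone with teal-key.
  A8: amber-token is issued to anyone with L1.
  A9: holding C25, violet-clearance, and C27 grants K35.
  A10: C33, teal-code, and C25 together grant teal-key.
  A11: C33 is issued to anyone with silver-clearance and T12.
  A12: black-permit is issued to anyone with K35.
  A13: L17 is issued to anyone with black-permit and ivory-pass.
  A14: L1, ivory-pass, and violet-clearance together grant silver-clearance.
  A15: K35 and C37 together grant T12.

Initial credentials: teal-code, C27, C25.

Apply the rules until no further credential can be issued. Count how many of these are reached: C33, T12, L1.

Holding teal-code, C25, and C27 grants violet-clearance (A5).
Holding C25, violet-clearance, and C27 grants K35 (A9).
Holding violet-clearance and C27 grants C37 (A1).
Holding K35 and C37 grants T12 (A15).
C33 would need silver-clearance and T12 (A11), but silver-clearance is never granted.
T12: reached.
L1 would need C14 and K35 (A6), but C14 is never granted.
Reached: T12 — 1 of the 3.

1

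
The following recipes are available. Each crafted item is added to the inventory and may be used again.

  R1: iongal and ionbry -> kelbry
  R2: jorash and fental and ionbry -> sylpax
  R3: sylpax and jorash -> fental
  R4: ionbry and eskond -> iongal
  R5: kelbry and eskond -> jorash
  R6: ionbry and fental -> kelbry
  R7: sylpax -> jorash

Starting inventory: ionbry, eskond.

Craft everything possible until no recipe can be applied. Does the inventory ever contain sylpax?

No

sylpax would need jorash, fental, and ionbry (R2), but fental is never obtained.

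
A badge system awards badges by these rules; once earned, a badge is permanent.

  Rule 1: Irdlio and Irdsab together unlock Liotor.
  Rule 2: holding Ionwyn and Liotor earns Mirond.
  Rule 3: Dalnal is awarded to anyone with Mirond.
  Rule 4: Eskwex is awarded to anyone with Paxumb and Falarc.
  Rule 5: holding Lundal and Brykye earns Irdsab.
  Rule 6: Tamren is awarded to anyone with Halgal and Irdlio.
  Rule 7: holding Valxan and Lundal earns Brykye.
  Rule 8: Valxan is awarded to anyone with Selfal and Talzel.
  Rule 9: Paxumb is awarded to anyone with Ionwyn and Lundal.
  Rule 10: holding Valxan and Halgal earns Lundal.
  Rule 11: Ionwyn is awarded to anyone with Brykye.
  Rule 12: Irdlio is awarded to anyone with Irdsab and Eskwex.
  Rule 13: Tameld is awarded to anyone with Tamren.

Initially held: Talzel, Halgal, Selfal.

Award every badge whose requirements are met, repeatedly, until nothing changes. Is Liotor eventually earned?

Liotor would need Irdlio and Irdsab (Rule 1), but Irdlio is never earned.

No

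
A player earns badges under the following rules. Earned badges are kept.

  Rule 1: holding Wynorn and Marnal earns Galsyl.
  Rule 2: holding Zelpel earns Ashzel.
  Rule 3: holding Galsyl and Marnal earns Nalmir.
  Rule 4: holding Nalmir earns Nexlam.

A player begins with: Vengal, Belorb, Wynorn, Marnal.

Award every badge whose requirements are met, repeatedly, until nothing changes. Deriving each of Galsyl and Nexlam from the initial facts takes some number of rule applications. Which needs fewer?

Galsyl: With Wynorn and Marnal, Galsyl is earned (Rule 1). [1 rule application]
Nexlam: With Wynorn and Marnal, Galsyl is earned (Rule 1). With Galsyl and Marnal, Nalmir is earned (Rule 3). With Nalmir, Nexlam is earned (Rule 4). [3 rule applications]
Galsyl needs fewer.

Galsyl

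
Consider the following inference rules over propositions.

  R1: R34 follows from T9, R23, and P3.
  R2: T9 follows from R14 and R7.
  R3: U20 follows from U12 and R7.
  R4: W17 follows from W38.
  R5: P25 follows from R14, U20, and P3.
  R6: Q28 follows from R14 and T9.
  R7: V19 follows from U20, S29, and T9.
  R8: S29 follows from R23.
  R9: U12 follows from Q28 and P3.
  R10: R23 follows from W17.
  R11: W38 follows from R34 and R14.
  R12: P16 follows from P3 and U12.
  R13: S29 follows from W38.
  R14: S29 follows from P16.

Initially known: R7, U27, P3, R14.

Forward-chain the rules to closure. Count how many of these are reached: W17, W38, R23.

W17 would need W38 (R4), but W38 is never established.
W38 would need R34 and R14 (R11), but R34 is never established.
R23 would need W17 (R10), but W17 is never established.
None of the 3 are reached.

0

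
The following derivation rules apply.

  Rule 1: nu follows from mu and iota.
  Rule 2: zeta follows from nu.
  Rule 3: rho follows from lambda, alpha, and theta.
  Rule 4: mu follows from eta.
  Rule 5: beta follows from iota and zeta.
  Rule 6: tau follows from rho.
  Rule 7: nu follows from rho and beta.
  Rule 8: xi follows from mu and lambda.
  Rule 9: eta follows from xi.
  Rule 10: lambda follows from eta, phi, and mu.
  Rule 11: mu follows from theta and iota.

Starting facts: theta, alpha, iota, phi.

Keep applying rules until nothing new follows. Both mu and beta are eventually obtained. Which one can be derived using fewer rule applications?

mu: From theta and iota, Rule 11 gives mu. [1 rule application]
beta: From theta and iota, Rule 11 gives mu. From mu and iota, Rule 1 gives nu. nu holds, so zeta follows (Rule 2). From iota and zeta, Rule 5 gives beta. [4 rule applications]
mu needs fewer.

mu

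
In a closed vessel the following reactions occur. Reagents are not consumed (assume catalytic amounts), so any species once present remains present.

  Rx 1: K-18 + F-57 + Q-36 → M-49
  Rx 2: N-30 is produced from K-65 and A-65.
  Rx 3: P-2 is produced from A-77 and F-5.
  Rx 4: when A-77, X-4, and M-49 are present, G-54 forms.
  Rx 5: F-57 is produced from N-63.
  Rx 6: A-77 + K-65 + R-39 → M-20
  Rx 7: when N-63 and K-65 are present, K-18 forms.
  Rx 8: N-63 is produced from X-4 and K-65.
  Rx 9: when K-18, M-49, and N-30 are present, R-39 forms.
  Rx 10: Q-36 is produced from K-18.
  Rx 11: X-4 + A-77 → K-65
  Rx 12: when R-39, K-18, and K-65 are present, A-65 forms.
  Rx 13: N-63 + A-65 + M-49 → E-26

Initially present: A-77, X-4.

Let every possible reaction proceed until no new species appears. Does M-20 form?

No

M-20 would need A-77, K-65, and R-39 (Rx 6), but R-39 never forms.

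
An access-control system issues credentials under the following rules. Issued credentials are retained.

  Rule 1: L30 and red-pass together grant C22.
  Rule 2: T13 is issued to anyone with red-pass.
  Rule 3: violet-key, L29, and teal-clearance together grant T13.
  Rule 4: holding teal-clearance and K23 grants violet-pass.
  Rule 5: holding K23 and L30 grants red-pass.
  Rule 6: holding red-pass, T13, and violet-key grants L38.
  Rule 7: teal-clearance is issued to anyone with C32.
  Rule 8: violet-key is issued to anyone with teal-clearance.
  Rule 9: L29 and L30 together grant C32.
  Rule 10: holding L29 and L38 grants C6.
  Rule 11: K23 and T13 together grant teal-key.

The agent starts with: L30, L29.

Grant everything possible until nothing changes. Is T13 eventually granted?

Yes

Holding L29 and L30 grants C32 (Rule 9).
Holding C32 grants teal-clearance (Rule 7).
Holding teal-clearance grants violet-key (Rule 8).
Holding violet-key, L29, and teal-clearance grants T13 (Rule 3).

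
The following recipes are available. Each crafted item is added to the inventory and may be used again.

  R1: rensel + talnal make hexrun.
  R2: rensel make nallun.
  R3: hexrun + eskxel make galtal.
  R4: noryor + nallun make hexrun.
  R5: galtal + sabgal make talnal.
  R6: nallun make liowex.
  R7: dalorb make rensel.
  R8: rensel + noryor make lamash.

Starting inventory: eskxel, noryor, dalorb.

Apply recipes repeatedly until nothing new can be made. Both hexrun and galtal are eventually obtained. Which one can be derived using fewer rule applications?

hexrun

hexrun: dalorb → rensel (R7). Using R2, rensel makes nallun. noryor + nallun → hexrun (R4). [3 rule applications]
galtal: Using R7, dalorb makes rensel. rensel → nallun (R2). noryor + nallun → hexrun (R4). hexrun + eskxel → galtal (R3). [4 rule applications]
hexrun needs fewer.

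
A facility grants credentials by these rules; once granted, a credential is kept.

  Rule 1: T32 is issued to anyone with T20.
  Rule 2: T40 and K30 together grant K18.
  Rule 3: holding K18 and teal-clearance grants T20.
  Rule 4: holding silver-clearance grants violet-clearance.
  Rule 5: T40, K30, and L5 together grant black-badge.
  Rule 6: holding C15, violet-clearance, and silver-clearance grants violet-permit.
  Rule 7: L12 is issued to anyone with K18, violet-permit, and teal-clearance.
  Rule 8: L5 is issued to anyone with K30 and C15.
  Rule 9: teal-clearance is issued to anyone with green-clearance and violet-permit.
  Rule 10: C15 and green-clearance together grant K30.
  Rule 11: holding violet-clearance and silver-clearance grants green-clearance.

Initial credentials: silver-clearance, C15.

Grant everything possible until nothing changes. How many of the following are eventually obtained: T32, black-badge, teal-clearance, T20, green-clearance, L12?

2

Holding silver-clearance grants violet-clearance (Rule 4).
Holding violet-clearance and silver-clearance grants green-clearance (Rule 11).
Holding C15, violet-clearance, and silver-clearance grants violet-permit (Rule 6).
Holding green-clearance and violet-permit grants teal-clearance (Rule 9).
T32 would need T20 (Rule 1), but T20 is never granted.
black-badge would need T40, K30, and L5 (Rule 5), but T40 is never granted.
teal-clearance: reached.
T20 would need K18 and teal-clearance (Rule 3), but K18 is never granted.
green-clearance: reached.
L12 would need K18, violet-permit, and teal-clearance (Rule 7), but K18 is never granted.
Reached: teal-clearance and green-clearance — 2 of the 6.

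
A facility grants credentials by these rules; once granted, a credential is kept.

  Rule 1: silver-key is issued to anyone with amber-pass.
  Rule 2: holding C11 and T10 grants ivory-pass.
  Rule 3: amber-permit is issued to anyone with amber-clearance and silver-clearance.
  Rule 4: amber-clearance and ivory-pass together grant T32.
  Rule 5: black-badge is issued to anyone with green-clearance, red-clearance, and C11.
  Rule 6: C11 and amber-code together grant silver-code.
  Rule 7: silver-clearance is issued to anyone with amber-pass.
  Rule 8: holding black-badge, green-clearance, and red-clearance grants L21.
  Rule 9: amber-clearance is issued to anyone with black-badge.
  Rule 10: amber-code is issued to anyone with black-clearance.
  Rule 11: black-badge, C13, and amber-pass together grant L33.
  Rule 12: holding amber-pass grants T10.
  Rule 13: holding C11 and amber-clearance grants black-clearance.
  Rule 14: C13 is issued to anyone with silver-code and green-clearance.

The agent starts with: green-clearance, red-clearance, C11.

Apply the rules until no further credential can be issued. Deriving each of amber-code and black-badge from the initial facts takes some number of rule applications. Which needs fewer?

black-badge

black-badge: Holding green-clearance, red-clearance, and C11 grants black-badge (Rule 5). [1 rule application]
amber-code: Holding green-clearance, red-clearance, and C11 grants black-badge (Rule 5). Holding black-badge grants amber-clearance (Rule 9). Holding C11 and amber-clearance grants black-clearance (Rule 13). Holding black-clearance grants amber-code (Rule 10). [4 rule applications]
black-badge needs fewer.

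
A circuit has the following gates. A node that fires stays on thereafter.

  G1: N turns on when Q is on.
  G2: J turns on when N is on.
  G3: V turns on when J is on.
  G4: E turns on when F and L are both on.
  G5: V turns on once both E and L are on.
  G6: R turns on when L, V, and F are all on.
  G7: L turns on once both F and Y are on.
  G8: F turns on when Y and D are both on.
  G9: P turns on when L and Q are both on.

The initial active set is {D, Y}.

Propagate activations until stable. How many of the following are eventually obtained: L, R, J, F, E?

G8: Y and D on → F on.
F and Y are on, so L turns on (G7).
F and L are on, so E turns on (G4).
E and L are on, so V turns on (G5).
L, V, and F are on, so R turns on (G6).
L: reached.
R: reached.
J would need N (G2), but N never turns on.
F: reached.
E: reached.
Reached: L, R, F, and E — 4 of the 5.

4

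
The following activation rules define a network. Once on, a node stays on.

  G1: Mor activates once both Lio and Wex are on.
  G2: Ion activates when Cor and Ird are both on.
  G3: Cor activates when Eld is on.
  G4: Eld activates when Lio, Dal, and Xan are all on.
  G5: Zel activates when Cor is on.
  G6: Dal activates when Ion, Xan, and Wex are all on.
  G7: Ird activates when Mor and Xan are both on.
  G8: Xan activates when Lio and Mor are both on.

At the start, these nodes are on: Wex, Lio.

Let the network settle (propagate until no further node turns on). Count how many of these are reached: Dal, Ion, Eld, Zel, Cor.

Dal would need Ion, Xan, and Wex (G6), but Ion never turns on.
Ion would need Cor and Ird (G2), but Cor never turns on.
Eld would need Lio, Dal, and Xan (G4), but Dal never turns on.
Zel would need Cor (G5), but Cor never turns on.
Cor would need Eld (G3), but Eld never turns on.
None of the 5 are reached.

0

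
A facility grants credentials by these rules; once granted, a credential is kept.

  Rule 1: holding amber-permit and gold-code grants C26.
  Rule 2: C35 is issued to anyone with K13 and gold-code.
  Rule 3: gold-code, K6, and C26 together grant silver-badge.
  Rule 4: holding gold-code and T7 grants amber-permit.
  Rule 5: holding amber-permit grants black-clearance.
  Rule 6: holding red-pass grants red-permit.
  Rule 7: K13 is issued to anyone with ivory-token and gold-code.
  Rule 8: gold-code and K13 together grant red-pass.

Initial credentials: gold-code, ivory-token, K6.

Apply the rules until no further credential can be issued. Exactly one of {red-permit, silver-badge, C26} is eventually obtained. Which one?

Holding ivory-token and gold-code grants K13 (Rule 7).
Holding gold-code and K13 grants red-pass (Rule 8).
Holding red-pass grants red-permit (Rule 6).
silver-badge would need gold-code, K6, and C26 (Rule 3), but C26 is never granted. C26 would need amber-permit and gold-code (Rule 1), but amber-permit is never granted.

red-permit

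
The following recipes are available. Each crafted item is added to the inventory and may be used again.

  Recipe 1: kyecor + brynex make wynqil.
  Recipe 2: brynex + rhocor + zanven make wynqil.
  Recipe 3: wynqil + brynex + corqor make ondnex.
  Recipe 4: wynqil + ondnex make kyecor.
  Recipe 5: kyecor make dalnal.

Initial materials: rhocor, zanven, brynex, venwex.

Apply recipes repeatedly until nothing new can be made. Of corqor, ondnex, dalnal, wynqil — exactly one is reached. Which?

brynex + rhocor + zanven → wynqil (Recipe 2).
dalnal would need kyecor (Recipe 5), but kyecor is never obtained. ondnex would need wynqil, brynex, and corqor (Recipe 3), but corqor is never obtained. No rule produces corqor, and it is not given.

wynqil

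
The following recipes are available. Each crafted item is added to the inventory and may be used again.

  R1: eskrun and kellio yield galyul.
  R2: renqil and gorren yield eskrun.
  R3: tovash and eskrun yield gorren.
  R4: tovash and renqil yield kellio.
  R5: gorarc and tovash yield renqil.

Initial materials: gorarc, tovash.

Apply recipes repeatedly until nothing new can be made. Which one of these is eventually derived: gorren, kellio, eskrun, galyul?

kellio

Using R5, gorarc and tovash make renqil.
tovash and renqil → kellio (R4).
galyul would need eskrun and kellio (R1), but eskrun is never obtained. gorren would need tovash and eskrun (R3), but eskrun is never obtained. eskrun would need renqil and gorren (R2), but gorren is never obtained.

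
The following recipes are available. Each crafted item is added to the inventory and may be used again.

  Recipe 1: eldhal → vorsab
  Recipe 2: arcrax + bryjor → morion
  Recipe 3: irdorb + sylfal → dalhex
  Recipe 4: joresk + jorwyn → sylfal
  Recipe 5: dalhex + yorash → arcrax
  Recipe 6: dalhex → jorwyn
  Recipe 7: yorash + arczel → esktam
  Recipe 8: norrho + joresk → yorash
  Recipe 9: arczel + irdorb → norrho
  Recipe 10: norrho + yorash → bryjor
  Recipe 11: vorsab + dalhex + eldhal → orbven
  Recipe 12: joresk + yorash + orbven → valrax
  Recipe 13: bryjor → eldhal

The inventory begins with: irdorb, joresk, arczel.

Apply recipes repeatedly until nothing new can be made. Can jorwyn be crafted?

No

jorwyn would need dalhex (Recipe 6), but dalhex is never obtained.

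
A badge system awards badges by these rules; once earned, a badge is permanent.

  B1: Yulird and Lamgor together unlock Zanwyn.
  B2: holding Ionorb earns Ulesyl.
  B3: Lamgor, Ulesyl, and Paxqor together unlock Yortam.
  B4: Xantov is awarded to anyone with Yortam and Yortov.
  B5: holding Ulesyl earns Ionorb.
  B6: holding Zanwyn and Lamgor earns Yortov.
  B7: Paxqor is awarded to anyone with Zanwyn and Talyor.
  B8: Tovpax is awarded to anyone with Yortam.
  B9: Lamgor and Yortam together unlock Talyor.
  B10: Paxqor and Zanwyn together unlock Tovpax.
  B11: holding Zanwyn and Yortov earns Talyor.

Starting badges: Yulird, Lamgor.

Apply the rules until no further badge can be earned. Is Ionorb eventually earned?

No

Ionorb would need Ulesyl (B5), but Ulesyl is never earned.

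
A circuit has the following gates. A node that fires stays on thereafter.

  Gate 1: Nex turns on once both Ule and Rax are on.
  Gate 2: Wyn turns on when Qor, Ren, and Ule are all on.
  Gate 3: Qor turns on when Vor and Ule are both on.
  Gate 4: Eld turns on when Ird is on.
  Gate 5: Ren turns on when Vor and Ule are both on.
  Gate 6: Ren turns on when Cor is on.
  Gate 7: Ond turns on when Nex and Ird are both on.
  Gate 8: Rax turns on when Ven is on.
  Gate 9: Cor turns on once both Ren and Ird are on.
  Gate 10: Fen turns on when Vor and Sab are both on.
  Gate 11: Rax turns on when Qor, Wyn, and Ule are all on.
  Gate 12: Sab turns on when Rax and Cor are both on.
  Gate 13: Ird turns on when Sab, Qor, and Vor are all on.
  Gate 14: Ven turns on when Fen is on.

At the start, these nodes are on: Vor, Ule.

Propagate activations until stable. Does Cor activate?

Cor would need Ren and Ird (Gate 9), but Ird never turns on.

No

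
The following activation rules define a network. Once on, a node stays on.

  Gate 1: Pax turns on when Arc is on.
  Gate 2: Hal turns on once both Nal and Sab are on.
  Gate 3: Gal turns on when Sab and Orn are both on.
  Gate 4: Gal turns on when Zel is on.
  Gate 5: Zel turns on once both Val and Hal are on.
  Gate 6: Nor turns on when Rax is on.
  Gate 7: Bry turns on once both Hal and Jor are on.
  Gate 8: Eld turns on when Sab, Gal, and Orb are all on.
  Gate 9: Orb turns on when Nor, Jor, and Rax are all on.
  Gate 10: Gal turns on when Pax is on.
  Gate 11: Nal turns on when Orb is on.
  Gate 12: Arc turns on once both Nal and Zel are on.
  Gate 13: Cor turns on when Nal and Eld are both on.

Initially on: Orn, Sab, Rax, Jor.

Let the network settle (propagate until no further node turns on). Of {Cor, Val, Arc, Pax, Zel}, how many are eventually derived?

1

Gate 6: Rax on → Nor on.
Sab and Orn are on, so Gal turns on (Gate 3).
Gate 9: Nor, Jor, and Rax on → Orb on.
Gate 11: Orb on → Nal on.
Sab, Gal, and Orb are on, so Eld turns on (Gate 8).
Nal and Eld are on, so Cor turns on (Gate 13).
Cor: reached.
No rule produces Val, and it is not given.
Arc would need Nal and Zel (Gate 12), but Zel never turns on.
Pax would need Arc (Gate 1), but Arc never turns on.
Zel would need Val and Hal (Gate 5), but Val never turns on.
Reached: Cor — 1 of the 5.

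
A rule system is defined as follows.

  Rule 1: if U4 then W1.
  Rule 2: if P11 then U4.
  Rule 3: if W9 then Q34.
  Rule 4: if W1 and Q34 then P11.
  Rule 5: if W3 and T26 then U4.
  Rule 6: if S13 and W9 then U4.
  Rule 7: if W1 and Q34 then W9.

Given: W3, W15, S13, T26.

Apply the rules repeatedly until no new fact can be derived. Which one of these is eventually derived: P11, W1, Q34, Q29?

W1

From W3 and T26, Rule 5 gives U4.
U4 holds, so W1 follows (Rule 1).
P11 would need W1 and Q34 (Rule 4), but Q34 is never established. Q34 would need W9 (Rule 3), but W9 is never established. No rule produces Q29, and it is not given.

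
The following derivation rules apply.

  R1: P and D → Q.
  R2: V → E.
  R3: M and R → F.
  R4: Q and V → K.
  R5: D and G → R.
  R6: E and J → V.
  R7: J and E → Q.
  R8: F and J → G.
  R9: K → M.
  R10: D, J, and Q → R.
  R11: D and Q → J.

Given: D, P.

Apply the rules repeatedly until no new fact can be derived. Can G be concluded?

G would need F and J (R8), but F is never established.

No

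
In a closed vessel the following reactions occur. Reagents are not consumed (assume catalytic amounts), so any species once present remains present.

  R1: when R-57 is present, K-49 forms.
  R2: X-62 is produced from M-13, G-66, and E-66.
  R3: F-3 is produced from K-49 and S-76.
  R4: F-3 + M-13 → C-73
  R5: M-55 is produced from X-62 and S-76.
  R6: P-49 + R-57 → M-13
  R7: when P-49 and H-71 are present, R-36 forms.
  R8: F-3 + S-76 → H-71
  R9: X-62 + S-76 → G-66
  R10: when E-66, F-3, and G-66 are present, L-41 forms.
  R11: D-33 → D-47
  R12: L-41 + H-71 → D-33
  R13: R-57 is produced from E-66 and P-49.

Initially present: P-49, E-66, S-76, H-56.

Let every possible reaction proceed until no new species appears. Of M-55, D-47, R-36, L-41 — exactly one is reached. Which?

R-36

E-66 and P-49 present → R-57 forms (R13).
R-57 present → K-49 forms (R1).
K-49 and S-76 present → F-3 forms (R3).
F-3 and S-76 present → H-71 forms (R8).
P-49 and H-71 present → R-36 forms (R7).
L-41 would need E-66, F-3, and G-66 (R10), but G-66 never forms. D-47 would need D-33 (R11), but D-33 never forms. M-55 would need X-62 and S-76 (R5), but X-62 never forms.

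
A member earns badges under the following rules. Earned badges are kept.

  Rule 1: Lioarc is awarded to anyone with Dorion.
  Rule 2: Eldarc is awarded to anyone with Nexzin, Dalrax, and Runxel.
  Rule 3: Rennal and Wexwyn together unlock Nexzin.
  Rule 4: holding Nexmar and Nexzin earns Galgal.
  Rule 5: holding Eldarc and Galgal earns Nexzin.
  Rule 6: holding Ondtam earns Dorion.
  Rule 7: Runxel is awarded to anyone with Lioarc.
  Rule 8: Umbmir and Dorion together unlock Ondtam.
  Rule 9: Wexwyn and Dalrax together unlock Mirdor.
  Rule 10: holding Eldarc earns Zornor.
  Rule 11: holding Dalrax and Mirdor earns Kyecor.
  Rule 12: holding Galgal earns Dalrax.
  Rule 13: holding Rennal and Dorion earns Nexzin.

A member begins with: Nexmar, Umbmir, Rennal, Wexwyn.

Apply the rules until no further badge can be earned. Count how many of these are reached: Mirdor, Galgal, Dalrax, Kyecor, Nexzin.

5

With Rennal and Wexwyn, Nexzin is earned (Rule 3).
With Nexmar and Nexzin, Galgal is earned (Rule 4).
With Galgal, Dalrax is earned (Rule 12).
With Wexwyn and Dalrax, Mirdor is earned (Rule 9).
With Dalrax and Mirdor, Kyecor is earned (Rule 11).
Mirdor: reached.
Galgal: reached.
Dalrax: reached.
Kyecor: reached.
Nexzin: reached.
All 5 are reached.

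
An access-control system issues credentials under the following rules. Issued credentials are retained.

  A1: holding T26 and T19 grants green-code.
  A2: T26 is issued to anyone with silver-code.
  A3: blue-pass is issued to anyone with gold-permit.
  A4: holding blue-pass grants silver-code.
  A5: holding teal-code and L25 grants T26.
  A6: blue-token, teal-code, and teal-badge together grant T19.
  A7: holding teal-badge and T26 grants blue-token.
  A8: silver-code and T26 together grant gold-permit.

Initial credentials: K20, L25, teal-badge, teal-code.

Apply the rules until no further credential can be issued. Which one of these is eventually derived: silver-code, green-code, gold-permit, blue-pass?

Holding teal-code and L25 grants T26 (A5).
Holding teal-badge and T26 grants blue-token (A7).
Holding blue-token, teal-code, and teal-badge grants T19 (A6).
Holding T26 and T19 grants green-code (A1).
silver-code would need blue-pass (A4), but blue-pass is never granted. gold-permit would need silver-code and T26 (A8), but silver-code is never granted. blue-pass would need gold-permit (A3), but gold-permit is never granted.

green-code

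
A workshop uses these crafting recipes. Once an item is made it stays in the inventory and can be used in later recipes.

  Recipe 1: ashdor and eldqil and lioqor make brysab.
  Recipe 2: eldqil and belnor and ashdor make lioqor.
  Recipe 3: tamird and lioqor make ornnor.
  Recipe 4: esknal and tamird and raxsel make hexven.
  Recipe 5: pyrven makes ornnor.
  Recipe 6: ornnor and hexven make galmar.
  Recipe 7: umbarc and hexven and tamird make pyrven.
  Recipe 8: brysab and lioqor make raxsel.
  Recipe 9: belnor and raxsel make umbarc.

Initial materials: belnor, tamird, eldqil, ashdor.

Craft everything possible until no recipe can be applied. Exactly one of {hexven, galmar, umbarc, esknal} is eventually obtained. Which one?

umbarc

Using Recipe 2, eldqil, belnor, and ashdor make lioqor.
ashdor and eldqil and lioqor → brysab (Recipe 1).
brysab and lioqor → raxsel (Recipe 8).
Using Recipe 9, belnor and raxsel make umbarc.
hexven would need esknal, tamird, and raxsel (Recipe 4), but esknal is never obtained. No rule produces esknal, and it is not given. galmar would need ornnor and hexven (Recipe 6), but hexven is never obtained.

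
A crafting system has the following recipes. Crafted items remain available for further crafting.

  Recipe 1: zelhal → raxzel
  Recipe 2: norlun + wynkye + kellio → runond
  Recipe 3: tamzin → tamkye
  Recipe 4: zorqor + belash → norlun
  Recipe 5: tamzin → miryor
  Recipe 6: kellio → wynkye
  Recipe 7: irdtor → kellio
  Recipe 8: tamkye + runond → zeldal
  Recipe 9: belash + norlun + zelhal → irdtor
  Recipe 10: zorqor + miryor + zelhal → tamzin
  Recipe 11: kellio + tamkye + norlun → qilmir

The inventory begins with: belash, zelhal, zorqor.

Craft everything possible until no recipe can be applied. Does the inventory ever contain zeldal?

No

zeldal would need tamkye and runond (Recipe 8), but tamkye is never obtained.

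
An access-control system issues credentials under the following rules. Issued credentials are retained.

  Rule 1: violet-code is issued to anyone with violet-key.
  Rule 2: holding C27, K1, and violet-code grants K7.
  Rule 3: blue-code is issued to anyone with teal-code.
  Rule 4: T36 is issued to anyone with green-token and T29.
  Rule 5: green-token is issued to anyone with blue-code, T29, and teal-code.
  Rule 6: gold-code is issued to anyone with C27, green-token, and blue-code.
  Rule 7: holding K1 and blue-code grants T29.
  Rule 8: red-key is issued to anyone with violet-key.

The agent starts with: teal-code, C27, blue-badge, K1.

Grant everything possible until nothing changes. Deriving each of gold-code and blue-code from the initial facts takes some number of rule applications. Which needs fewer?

blue-code

blue-code: Holding teal-code grants blue-code (Rule 3). [1 rule application]
gold-code: Holding teal-code grants blue-code (Rule 3). Holding K1 and blue-code grants T29 (Rule 7). Holding blue-code, T29, and teal-code grants green-token (Rule 5). Holding C27, green-token, and blue-code grants gold-code (Rule 6). [4 rule applications]
blue-code needs fewer.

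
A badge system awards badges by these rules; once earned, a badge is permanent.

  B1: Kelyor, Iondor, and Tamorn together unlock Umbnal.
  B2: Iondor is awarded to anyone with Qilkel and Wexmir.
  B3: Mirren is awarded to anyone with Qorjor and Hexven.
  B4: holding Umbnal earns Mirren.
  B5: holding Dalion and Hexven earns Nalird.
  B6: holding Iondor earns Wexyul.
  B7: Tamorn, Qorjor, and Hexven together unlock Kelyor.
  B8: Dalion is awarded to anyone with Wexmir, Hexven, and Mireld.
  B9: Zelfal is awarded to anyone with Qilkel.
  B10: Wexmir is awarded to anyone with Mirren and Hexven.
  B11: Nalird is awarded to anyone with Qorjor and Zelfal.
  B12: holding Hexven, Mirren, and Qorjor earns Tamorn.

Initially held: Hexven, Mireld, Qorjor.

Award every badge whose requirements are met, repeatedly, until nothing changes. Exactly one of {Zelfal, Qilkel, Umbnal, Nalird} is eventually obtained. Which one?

Nalird

With Qorjor and Hexven, Mirren is earned (B3).
With Mirren and Hexven, Wexmir is earned (B10).
With Wexmir, Hexven, and Mireld, Dalion is earned (B8).
With Dalion and Hexven, Nalird is earned (B5).
Umbnal would need Kelyor, Iondor, and Tamorn (B1), but Iondor is never earned. No rule produces Qilkel, and it is not given. Zelfal would need Qilkel (B9), but Qilkel is never earned.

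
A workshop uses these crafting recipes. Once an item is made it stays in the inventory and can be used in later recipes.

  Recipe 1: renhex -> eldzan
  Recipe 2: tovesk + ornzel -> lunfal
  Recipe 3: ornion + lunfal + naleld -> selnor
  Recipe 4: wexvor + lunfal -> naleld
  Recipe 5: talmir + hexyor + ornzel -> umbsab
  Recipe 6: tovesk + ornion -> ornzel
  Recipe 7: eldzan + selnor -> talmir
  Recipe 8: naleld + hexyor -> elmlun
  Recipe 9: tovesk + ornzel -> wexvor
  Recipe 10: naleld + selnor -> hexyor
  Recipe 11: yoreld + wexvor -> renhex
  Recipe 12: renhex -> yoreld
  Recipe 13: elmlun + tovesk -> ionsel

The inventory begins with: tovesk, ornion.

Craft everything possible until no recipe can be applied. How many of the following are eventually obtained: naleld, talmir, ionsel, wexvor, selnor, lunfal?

5

Using Recipe 6, tovesk and ornion make ornzel.
tovesk + ornzel -> wexvor (Recipe 9).
tovesk + ornzel -> lunfal (Recipe 2).
Using Recipe 4, wexvor and lunfal make naleld.
Using Recipe 3, ornion, lunfal, and naleld make selnor.
naleld + selnor -> hexyor (Recipe 10).
naleld + hexyor -> elmlun (Recipe 8).
Using Recipe 13, elmlun and tovesk make ionsel.
naleld: reached.
talmir would need eldzan and selnor (Recipe 7), but eldzan is never obtained.
ionsel: reached.
wexvor: reached.
selnor: reached.
lunfal: reached.
Reached: naleld, ionsel, wexvor, selnor, and lunfal — 5 of the 6.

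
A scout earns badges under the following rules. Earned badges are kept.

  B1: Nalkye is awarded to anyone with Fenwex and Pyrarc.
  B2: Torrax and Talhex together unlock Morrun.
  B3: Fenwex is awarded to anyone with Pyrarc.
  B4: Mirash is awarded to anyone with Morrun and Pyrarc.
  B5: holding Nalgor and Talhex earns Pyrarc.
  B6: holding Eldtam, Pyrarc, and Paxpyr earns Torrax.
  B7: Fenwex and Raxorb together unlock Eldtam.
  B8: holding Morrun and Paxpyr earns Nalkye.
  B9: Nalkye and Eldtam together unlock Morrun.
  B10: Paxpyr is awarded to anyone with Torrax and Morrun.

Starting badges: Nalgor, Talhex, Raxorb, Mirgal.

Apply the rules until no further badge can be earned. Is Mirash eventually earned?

Yes

With Nalgor and Talhex, Pyrarc is earned (B5).
With Pyrarc, Fenwex is earned (B3).
With Fenwex and Pyrarc, Nalkye is earned (B1).
With Fenwex and Raxorb, Eldtam is earned (B7).
With Nalkye and Eldtam, Morrun is earned (B9).
With Morrun and Pyrarc, Mirash is earned (B4).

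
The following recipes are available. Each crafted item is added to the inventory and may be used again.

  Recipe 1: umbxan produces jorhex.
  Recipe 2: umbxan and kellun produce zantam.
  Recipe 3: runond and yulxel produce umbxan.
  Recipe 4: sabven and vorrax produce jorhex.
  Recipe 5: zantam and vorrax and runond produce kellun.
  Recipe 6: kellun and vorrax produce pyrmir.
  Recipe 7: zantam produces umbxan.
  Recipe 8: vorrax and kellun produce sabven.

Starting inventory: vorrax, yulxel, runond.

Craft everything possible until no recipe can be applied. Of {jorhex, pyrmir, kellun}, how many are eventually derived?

Using Recipe 3, runond and yulxel make umbxan.
Using Recipe 1, umbxan makes jorhex.
jorhex: reached.
pyrmir would need kellun and vorrax (Recipe 6), but kellun is never obtained.
kellun would need zantam, vorrax, and runond (Recipe 5), but zantam is never obtained.
Reached: jorhex — 1 of the 3.

1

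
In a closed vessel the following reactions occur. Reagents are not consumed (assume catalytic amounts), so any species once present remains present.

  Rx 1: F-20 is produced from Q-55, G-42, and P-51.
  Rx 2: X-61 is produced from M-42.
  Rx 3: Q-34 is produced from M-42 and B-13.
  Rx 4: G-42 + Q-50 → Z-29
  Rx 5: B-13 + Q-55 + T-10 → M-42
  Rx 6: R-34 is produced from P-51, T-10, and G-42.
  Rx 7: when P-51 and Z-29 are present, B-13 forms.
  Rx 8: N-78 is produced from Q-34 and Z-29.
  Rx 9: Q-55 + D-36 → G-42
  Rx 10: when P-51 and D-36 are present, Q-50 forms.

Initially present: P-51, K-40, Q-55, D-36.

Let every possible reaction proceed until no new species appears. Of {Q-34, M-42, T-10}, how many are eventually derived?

Q-34 would need M-42 and B-13 (Rx 3), but M-42 never forms.
M-42 would need B-13, Q-55, and T-10 (Rx 5), but T-10 never forms.
No rule produces T-10, and it is not given.
None of the 3 are reached.

0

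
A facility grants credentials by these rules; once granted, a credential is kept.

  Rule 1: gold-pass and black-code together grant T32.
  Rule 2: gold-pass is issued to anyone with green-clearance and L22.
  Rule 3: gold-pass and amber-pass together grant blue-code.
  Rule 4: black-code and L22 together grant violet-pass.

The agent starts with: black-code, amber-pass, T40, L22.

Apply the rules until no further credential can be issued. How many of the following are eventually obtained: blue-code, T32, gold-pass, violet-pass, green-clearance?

1

Holding black-code and L22 grants violet-pass (Rule 4).
blue-code would need gold-pass and amber-pass (Rule 3), but gold-pass is never granted.
T32 would need gold-pass and black-code (Rule 1), but gold-pass is never granted.
gold-pass would need green-clearance and L22 (Rule 2), but green-clearance is never granted.
violet-pass: reached.
No rule produces green-clearance, and it is not given.
Reached: violet-pass — 1 of the 5.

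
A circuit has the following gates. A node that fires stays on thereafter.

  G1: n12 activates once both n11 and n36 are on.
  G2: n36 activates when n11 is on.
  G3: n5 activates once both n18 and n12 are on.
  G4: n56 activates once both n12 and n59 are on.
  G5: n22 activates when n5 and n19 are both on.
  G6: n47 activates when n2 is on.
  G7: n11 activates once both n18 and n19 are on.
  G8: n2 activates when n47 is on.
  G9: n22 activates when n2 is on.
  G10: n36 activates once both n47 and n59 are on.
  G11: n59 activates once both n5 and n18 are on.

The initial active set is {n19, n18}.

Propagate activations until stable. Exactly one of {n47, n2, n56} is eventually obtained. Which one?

n56

G7: n18 and n19 on → n11 on.
G2: n11 on → n36 on.
G1: n11 and n36 on → n12 on.
G3: n18 and n12 on → n5 on.
G11: n5 and n18 on → n59 on.
n12 and n59 are on, so n56 activates (G4).
n47 would need n2 (G6), but n2 never turns on. n2 would need n47 (G8), but n47 never turns on.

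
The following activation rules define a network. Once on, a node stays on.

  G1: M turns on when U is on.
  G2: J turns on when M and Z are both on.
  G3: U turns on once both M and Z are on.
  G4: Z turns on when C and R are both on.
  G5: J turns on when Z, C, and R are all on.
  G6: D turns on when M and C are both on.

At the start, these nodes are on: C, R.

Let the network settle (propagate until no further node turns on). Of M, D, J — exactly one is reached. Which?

C and R are on, so Z turns on (G4).
G5: Z, C, and R on → J on.
D would need M and C (G6), but M never turns on. M would need U (G1), but U never turns on.

J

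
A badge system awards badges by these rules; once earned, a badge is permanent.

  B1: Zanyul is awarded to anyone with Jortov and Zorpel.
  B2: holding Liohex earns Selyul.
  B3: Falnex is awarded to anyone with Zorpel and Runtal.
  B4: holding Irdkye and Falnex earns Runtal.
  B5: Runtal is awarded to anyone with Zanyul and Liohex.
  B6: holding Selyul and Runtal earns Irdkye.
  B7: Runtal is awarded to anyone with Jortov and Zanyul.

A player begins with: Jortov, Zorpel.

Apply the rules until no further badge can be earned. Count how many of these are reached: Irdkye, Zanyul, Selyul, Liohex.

1

With Jortov and Zorpel, Zanyul is earned (B1).
Irdkye would need Selyul and Runtal (B6), but Selyul is never earned.
Zanyul: reached.
Selyul would need Liohex (B2), but Liohex is never earned.
No rule produces Liohex, and it is not given.
Reached: Zanyul — 1 of the 4.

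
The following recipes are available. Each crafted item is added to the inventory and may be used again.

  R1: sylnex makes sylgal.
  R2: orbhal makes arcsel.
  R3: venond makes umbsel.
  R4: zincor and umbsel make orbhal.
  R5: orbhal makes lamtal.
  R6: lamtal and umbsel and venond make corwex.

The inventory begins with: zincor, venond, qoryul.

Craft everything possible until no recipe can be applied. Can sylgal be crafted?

sylgal would need sylnex (R1), but sylnex is never obtained.

No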